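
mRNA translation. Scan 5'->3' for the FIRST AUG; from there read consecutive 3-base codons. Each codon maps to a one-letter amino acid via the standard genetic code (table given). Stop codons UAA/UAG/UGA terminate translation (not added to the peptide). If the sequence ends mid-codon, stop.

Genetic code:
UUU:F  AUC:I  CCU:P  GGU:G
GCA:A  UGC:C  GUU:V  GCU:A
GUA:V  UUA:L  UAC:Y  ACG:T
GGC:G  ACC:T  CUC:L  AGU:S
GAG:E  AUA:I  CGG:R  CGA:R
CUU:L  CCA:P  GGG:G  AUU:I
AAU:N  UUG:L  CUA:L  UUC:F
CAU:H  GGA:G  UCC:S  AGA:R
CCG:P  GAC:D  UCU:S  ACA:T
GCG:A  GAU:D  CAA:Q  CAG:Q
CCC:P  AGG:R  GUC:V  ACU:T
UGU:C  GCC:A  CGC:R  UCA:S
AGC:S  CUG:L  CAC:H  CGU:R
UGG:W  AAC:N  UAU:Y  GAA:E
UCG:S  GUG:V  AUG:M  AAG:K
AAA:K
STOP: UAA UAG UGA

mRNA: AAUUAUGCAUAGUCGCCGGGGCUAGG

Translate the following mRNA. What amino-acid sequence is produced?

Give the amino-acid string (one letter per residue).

start AUG at pos 4
pos 4: AUG -> M; peptide=M
pos 7: CAU -> H; peptide=MH
pos 10: AGU -> S; peptide=MHS
pos 13: CGC -> R; peptide=MHSR
pos 16: CGG -> R; peptide=MHSRR
pos 19: GGC -> G; peptide=MHSRRG
pos 22: UAG -> STOP

Answer: MHSRRG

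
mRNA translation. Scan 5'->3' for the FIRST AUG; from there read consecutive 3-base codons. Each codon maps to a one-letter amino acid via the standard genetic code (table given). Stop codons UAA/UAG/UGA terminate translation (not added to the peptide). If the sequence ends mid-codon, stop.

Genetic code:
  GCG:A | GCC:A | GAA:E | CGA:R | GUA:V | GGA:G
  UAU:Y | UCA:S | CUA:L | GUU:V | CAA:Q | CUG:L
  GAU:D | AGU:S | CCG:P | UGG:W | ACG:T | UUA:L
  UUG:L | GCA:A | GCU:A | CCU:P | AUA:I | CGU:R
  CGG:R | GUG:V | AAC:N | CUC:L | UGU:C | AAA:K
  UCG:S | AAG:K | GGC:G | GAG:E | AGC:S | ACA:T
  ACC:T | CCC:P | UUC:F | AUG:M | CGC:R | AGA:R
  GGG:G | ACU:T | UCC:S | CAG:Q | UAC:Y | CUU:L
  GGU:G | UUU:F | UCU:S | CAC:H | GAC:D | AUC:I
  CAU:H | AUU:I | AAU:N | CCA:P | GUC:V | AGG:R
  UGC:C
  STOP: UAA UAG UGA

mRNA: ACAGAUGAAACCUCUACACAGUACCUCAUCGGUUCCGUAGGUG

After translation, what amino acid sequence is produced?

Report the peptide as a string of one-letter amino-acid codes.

start AUG at pos 4
pos 4: AUG -> M; peptide=M
pos 7: AAA -> K; peptide=MK
pos 10: CCU -> P; peptide=MKP
pos 13: CUA -> L; peptide=MKPL
pos 16: CAC -> H; peptide=MKPLH
pos 19: AGU -> S; peptide=MKPLHS
pos 22: ACC -> T; peptide=MKPLHST
pos 25: UCA -> S; peptide=MKPLHSTS
pos 28: UCG -> S; peptide=MKPLHSTSS
pos 31: GUU -> V; peptide=MKPLHSTSSV
pos 34: CCG -> P; peptide=MKPLHSTSSVP
pos 37: UAG -> STOP

Answer: MKPLHSTSSVP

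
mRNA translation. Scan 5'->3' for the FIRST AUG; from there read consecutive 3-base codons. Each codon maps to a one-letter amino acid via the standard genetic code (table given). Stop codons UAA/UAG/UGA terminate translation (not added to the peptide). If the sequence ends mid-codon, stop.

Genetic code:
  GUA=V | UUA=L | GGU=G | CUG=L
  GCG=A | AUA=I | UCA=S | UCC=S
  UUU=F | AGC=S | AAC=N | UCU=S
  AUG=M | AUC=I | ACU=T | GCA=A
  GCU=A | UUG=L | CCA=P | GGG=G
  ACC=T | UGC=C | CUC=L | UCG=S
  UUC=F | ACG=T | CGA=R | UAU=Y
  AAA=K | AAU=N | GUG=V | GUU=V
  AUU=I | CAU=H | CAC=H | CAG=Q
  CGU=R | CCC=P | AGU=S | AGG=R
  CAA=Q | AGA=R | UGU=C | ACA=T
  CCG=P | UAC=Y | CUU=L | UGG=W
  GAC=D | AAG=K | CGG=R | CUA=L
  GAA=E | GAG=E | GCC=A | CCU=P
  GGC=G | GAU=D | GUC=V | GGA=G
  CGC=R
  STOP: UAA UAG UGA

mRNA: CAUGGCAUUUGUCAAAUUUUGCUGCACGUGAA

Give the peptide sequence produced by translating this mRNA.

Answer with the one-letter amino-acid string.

Answer: MAFVKFCCT

Derivation:
start AUG at pos 1
pos 1: AUG -> M; peptide=M
pos 4: GCA -> A; peptide=MA
pos 7: UUU -> F; peptide=MAF
pos 10: GUC -> V; peptide=MAFV
pos 13: AAA -> K; peptide=MAFVK
pos 16: UUU -> F; peptide=MAFVKF
pos 19: UGC -> C; peptide=MAFVKFC
pos 22: UGC -> C; peptide=MAFVKFCC
pos 25: ACG -> T; peptide=MAFVKFCCT
pos 28: UGA -> STOP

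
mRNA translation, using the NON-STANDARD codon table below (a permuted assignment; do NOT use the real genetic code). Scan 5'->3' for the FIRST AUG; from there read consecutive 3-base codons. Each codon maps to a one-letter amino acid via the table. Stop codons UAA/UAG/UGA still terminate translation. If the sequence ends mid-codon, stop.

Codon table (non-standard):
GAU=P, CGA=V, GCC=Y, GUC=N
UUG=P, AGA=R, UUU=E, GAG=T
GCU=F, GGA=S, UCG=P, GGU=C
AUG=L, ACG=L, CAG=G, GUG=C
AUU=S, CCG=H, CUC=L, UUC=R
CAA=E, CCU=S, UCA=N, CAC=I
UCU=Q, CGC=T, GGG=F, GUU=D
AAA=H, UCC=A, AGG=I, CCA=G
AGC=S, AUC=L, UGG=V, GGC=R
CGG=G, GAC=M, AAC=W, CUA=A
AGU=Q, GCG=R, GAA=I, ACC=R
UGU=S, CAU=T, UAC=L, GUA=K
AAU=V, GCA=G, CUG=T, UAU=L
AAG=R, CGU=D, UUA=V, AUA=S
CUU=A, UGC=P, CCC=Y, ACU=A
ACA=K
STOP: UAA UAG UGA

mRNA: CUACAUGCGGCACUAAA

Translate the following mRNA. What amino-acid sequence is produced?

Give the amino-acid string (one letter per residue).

start AUG at pos 4
pos 4: AUG -> L; peptide=L
pos 7: CGG -> G; peptide=LG
pos 10: CAC -> I; peptide=LGI
pos 13: UAA -> STOP

Answer: LGI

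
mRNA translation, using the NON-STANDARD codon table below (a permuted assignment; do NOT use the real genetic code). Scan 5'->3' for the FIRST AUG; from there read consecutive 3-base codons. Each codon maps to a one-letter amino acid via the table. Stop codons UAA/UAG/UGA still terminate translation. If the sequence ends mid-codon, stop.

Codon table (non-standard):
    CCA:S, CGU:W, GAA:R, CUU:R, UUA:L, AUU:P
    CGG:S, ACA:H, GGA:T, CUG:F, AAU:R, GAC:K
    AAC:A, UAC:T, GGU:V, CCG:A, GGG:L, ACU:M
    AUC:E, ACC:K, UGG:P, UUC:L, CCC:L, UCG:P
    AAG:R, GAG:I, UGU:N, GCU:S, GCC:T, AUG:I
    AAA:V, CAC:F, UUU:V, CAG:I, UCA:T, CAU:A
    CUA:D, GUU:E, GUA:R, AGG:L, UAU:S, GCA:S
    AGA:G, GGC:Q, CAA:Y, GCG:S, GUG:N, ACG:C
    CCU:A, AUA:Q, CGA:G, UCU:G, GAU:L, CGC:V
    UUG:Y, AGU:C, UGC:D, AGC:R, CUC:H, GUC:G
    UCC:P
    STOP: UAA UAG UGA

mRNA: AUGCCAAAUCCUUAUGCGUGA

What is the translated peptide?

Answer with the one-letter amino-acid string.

start AUG at pos 0
pos 0: AUG -> I; peptide=I
pos 3: CCA -> S; peptide=IS
pos 6: AAU -> R; peptide=ISR
pos 9: CCU -> A; peptide=ISRA
pos 12: UAU -> S; peptide=ISRAS
pos 15: GCG -> S; peptide=ISRASS
pos 18: UGA -> STOP

Answer: ISRASS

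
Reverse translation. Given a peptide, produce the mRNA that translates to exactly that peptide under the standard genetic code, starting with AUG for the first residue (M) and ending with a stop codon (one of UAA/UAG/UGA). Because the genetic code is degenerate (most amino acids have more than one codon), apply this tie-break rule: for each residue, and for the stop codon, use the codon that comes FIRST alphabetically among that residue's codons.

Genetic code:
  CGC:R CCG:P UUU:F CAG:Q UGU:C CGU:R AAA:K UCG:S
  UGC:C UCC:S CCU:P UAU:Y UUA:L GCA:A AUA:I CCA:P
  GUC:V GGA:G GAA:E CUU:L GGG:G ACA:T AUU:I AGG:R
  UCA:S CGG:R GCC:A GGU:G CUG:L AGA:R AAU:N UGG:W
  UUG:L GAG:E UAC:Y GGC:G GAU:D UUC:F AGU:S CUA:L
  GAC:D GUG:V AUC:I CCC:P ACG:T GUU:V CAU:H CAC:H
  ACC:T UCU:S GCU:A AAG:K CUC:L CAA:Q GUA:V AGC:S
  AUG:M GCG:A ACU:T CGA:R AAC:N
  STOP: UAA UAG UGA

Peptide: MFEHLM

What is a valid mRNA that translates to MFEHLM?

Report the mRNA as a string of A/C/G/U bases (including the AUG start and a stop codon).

Answer: mRNA: AUGUUCGAACACCUAAUGUAA

Derivation:
residue 1: M -> AUG (start codon)
residue 2: F codons sorted = UUC,UUU -> pick first = UUC
residue 3: E codons sorted = GAA,GAG -> pick first = GAA
residue 4: H codons sorted = CAC,CAU -> pick first = CAC
residue 5: L codons sorted = CUA,CUC,CUG,CUU,UUA,UUG -> pick first = CUA
residue 6: M -> AUG (only codon)
terminator: stop codons sorted = UAA,UAG,UGA -> pick first = UAA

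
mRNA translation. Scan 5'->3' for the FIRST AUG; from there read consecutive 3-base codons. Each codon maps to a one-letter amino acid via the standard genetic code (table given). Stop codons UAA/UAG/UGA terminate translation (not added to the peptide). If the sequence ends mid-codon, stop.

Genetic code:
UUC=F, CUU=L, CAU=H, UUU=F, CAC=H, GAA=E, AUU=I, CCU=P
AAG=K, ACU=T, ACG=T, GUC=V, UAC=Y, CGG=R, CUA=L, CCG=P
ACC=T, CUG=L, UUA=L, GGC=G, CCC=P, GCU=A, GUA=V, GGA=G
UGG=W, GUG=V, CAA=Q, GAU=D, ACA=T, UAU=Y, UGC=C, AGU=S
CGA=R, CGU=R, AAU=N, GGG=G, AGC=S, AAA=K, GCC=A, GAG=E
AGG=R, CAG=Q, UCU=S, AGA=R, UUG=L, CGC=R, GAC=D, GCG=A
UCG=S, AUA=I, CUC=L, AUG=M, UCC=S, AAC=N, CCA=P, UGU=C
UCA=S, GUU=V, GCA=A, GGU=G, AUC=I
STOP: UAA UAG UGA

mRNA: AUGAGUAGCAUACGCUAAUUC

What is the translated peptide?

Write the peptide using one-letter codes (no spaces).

Answer: MSSIR

Derivation:
start AUG at pos 0
pos 0: AUG -> M; peptide=M
pos 3: AGU -> S; peptide=MS
pos 6: AGC -> S; peptide=MSS
pos 9: AUA -> I; peptide=MSSI
pos 12: CGC -> R; peptide=MSSIR
pos 15: UAA -> STOP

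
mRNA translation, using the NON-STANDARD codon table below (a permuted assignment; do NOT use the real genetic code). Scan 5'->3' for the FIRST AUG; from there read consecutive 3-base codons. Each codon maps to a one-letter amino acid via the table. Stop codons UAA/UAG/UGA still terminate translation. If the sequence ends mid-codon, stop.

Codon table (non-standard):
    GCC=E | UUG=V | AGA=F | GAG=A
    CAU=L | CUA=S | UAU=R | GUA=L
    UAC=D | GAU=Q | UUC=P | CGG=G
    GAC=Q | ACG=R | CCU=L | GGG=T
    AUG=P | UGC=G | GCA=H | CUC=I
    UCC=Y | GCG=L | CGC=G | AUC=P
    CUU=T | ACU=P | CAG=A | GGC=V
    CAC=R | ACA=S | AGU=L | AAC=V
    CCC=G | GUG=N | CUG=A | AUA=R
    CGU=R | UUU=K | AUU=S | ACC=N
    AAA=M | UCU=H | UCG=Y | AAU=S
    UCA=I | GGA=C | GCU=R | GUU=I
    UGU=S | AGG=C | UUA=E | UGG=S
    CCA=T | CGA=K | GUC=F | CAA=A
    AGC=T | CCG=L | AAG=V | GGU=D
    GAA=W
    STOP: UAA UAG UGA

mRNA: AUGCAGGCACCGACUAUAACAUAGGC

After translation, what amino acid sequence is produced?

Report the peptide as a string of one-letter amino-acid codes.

start AUG at pos 0
pos 0: AUG -> P; peptide=P
pos 3: CAG -> A; peptide=PA
pos 6: GCA -> H; peptide=PAH
pos 9: CCG -> L; peptide=PAHL
pos 12: ACU -> P; peptide=PAHLP
pos 15: AUA -> R; peptide=PAHLPR
pos 18: ACA -> S; peptide=PAHLPRS
pos 21: UAG -> STOP

Answer: PAHLPRS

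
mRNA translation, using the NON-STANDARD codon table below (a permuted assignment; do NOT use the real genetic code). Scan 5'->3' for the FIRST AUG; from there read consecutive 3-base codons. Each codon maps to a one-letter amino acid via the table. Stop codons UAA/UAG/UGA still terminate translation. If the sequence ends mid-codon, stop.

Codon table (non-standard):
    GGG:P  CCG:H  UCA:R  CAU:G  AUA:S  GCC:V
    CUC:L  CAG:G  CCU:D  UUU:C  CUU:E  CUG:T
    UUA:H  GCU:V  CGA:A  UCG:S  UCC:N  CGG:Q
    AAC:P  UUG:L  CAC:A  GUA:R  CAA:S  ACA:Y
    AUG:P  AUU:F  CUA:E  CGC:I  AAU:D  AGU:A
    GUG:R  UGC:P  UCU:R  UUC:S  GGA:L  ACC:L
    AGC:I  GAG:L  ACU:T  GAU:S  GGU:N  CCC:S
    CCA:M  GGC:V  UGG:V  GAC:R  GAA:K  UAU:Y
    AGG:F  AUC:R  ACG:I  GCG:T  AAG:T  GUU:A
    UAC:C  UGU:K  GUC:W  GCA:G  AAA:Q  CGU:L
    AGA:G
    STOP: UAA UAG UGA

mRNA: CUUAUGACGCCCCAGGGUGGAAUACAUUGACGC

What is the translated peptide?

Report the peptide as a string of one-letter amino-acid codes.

start AUG at pos 3
pos 3: AUG -> P; peptide=P
pos 6: ACG -> I; peptide=PI
pos 9: CCC -> S; peptide=PIS
pos 12: CAG -> G; peptide=PISG
pos 15: GGU -> N; peptide=PISGN
pos 18: GGA -> L; peptide=PISGNL
pos 21: AUA -> S; peptide=PISGNLS
pos 24: CAU -> G; peptide=PISGNLSG
pos 27: UGA -> STOP

Answer: PISGNLSG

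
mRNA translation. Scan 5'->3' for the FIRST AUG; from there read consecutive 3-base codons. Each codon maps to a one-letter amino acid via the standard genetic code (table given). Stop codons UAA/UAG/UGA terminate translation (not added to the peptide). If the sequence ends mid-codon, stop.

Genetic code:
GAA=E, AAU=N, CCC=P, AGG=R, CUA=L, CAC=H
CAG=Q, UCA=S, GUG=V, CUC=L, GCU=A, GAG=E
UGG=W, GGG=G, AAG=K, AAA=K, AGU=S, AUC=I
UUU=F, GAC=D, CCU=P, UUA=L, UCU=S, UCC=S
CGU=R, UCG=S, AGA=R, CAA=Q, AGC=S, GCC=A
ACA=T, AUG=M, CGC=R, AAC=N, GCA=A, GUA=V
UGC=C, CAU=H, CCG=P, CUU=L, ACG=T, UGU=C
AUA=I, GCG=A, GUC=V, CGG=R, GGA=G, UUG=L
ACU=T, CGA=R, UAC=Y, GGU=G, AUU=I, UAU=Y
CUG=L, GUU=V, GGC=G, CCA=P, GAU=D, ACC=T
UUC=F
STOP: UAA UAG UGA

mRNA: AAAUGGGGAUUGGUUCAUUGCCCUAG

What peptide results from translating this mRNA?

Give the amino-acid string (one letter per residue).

start AUG at pos 2
pos 2: AUG -> M; peptide=M
pos 5: GGG -> G; peptide=MG
pos 8: AUU -> I; peptide=MGI
pos 11: GGU -> G; peptide=MGIG
pos 14: UCA -> S; peptide=MGIGS
pos 17: UUG -> L; peptide=MGIGSL
pos 20: CCC -> P; peptide=MGIGSLP
pos 23: UAG -> STOP

Answer: MGIGSLP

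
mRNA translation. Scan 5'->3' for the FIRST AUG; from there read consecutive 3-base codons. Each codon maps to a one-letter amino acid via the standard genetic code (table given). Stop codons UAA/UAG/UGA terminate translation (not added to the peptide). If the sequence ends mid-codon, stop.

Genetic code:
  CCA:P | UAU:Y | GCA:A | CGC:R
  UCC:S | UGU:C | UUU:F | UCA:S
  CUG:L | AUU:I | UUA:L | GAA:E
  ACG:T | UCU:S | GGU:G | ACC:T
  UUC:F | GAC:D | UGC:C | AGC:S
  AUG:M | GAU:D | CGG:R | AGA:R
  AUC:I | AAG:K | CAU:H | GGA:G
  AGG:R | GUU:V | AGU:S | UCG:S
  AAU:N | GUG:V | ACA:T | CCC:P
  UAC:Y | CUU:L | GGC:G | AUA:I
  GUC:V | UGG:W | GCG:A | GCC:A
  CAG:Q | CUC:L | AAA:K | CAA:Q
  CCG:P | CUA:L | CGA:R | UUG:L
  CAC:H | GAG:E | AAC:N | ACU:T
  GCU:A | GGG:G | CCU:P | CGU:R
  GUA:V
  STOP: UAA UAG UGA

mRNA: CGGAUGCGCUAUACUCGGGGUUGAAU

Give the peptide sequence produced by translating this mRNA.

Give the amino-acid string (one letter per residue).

Answer: MRYTRG

Derivation:
start AUG at pos 3
pos 3: AUG -> M; peptide=M
pos 6: CGC -> R; peptide=MR
pos 9: UAU -> Y; peptide=MRY
pos 12: ACU -> T; peptide=MRYT
pos 15: CGG -> R; peptide=MRYTR
pos 18: GGU -> G; peptide=MRYTRG
pos 21: UGA -> STOP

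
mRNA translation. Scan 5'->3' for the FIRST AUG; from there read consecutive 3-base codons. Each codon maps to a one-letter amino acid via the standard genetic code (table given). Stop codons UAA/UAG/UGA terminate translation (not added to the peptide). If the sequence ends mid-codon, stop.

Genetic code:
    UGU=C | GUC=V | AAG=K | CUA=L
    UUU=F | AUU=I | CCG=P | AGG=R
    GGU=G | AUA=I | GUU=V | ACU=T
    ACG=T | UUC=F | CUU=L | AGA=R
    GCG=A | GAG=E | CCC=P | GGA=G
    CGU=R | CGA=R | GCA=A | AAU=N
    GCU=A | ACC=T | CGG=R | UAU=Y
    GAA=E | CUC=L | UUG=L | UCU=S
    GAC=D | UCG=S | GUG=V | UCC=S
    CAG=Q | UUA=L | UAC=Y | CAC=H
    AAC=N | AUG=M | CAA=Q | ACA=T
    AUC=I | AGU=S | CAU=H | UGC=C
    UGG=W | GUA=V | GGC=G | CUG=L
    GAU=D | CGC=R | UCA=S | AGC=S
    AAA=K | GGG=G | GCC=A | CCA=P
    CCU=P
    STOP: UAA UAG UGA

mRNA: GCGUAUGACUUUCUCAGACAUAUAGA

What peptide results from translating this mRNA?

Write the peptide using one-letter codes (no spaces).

Answer: MTFSDI

Derivation:
start AUG at pos 4
pos 4: AUG -> M; peptide=M
pos 7: ACU -> T; peptide=MT
pos 10: UUC -> F; peptide=MTF
pos 13: UCA -> S; peptide=MTFS
pos 16: GAC -> D; peptide=MTFSD
pos 19: AUA -> I; peptide=MTFSDI
pos 22: UAG -> STOP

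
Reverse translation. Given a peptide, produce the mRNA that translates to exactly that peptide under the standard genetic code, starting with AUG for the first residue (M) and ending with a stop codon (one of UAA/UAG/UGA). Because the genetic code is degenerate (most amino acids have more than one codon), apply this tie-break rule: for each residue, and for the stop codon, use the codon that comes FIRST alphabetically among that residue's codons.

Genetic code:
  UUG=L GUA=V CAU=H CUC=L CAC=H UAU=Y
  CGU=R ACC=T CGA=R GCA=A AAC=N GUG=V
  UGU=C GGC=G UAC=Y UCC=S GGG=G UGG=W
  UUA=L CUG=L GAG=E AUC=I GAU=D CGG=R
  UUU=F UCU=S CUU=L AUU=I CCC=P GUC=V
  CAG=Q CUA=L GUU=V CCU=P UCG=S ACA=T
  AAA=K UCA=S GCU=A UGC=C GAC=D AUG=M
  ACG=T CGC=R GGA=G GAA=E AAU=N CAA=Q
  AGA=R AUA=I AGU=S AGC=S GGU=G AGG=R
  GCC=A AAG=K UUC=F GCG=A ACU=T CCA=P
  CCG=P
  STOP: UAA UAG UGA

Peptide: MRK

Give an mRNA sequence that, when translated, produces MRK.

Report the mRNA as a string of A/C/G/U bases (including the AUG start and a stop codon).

residue 1: M -> AUG (start codon)
residue 2: R codons sorted = AGA,AGG,CGA,CGC,CGG,CGU -> pick first = AGA
residue 3: K codons sorted = AAA,AAG -> pick first = AAA
terminator: stop codons sorted = UAA,UAG,UGA -> pick first = UAA

Answer: mRNA: AUGAGAAAAUAA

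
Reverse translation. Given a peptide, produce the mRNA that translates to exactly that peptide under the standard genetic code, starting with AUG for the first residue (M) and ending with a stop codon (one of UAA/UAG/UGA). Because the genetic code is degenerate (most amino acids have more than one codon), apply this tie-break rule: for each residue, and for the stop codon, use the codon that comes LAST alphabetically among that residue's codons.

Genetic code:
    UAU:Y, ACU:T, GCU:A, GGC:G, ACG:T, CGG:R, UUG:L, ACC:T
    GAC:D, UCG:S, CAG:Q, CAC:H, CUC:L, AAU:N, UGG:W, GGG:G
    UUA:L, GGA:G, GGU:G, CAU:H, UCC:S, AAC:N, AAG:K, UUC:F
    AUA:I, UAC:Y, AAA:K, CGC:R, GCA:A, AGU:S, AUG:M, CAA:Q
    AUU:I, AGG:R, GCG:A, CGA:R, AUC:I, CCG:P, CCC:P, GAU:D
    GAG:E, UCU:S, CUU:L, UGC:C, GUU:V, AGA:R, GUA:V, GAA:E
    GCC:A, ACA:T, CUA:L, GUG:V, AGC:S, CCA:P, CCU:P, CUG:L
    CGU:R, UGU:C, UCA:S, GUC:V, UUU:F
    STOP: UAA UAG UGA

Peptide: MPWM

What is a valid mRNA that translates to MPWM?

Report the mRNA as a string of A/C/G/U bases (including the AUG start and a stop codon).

Answer: mRNA: AUGCCUUGGAUGUGA

Derivation:
residue 1: M -> AUG (start codon)
residue 2: P codons sorted = CCA,CCC,CCG,CCU -> pick last = CCU
residue 3: W -> UGG (only codon)
residue 4: M -> AUG (only codon)
terminator: stop codons sorted = UAA,UAG,UGA -> pick last = UGA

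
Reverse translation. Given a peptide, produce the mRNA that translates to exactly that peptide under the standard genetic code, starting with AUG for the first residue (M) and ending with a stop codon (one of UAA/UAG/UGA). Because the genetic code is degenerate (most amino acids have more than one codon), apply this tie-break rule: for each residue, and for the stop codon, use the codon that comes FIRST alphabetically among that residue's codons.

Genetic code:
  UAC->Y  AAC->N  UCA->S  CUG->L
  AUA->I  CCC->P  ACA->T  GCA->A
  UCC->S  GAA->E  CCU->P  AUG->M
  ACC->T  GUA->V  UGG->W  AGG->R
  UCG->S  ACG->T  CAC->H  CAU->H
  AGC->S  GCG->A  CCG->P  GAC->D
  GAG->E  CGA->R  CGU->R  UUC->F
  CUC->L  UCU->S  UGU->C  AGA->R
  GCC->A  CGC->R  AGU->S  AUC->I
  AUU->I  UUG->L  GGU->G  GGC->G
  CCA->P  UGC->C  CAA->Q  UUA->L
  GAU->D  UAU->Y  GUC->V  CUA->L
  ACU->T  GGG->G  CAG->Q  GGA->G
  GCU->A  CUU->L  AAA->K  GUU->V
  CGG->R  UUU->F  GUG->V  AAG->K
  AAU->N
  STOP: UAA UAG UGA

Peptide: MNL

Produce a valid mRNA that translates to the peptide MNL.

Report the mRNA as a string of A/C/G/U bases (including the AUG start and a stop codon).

Answer: mRNA: AUGAACCUAUAA

Derivation:
residue 1: M -> AUG (start codon)
residue 2: N codons sorted = AAC,AAU -> pick first = AAC
residue 3: L codons sorted = CUA,CUC,CUG,CUU,UUA,UUG -> pick first = CUA
terminator: stop codons sorted = UAA,UAG,UGA -> pick first = UAA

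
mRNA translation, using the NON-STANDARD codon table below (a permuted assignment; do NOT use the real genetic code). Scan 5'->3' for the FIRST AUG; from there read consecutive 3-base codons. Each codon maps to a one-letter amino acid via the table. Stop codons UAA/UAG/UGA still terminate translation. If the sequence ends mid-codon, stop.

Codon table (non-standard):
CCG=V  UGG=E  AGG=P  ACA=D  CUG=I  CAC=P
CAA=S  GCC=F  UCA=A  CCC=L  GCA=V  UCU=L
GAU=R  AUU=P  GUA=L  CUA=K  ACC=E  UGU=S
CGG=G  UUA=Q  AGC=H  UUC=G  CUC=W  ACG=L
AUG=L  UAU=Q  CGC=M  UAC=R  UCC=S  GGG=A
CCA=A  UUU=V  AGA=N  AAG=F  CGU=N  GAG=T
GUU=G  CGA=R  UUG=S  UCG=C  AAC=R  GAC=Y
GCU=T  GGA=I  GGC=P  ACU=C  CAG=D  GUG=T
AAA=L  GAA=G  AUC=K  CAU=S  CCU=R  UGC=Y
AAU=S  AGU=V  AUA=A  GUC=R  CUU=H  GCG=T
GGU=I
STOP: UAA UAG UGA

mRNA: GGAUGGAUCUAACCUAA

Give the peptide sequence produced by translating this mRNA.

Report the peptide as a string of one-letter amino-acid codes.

Answer: LRKE

Derivation:
start AUG at pos 2
pos 2: AUG -> L; peptide=L
pos 5: GAU -> R; peptide=LR
pos 8: CUA -> K; peptide=LRK
pos 11: ACC -> E; peptide=LRKE
pos 14: UAA -> STOP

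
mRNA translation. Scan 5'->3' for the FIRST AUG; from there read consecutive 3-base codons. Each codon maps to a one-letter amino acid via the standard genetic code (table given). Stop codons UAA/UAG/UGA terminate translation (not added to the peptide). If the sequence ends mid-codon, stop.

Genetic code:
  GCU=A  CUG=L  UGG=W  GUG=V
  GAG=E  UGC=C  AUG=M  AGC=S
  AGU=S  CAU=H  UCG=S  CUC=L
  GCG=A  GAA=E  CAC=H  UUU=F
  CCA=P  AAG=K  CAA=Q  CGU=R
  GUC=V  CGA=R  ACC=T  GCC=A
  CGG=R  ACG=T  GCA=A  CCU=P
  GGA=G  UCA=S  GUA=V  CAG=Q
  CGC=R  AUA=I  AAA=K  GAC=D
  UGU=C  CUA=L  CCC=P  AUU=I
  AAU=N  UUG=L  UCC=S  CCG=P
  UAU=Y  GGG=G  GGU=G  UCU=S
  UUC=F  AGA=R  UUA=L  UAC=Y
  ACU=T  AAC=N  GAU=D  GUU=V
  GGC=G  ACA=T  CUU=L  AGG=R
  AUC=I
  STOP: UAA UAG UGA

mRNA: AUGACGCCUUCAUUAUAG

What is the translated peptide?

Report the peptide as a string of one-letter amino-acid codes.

start AUG at pos 0
pos 0: AUG -> M; peptide=M
pos 3: ACG -> T; peptide=MT
pos 6: CCU -> P; peptide=MTP
pos 9: UCA -> S; peptide=MTPS
pos 12: UUA -> L; peptide=MTPSL
pos 15: UAG -> STOP

Answer: MTPSL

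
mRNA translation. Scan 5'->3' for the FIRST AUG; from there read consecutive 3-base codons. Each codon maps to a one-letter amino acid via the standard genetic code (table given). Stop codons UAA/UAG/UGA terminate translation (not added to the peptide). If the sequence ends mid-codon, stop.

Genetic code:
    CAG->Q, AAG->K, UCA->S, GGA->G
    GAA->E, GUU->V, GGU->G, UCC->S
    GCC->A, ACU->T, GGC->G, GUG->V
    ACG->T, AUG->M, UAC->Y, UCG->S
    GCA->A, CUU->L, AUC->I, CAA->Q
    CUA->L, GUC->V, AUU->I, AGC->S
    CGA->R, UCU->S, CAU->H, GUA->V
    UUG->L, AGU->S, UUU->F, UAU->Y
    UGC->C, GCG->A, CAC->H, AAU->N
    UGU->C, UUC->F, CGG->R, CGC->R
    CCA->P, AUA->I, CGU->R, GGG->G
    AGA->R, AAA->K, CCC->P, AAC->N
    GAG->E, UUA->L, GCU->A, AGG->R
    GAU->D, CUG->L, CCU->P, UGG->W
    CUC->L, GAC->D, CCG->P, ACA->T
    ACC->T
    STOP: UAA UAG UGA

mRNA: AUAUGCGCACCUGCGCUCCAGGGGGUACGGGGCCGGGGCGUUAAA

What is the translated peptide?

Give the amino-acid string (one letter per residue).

start AUG at pos 2
pos 2: AUG -> M; peptide=M
pos 5: CGC -> R; peptide=MR
pos 8: ACC -> T; peptide=MRT
pos 11: UGC -> C; peptide=MRTC
pos 14: GCU -> A; peptide=MRTCA
pos 17: CCA -> P; peptide=MRTCAP
pos 20: GGG -> G; peptide=MRTCAPG
pos 23: GGU -> G; peptide=MRTCAPGG
pos 26: ACG -> T; peptide=MRTCAPGGT
pos 29: GGG -> G; peptide=MRTCAPGGTG
pos 32: CCG -> P; peptide=MRTCAPGGTGP
pos 35: GGG -> G; peptide=MRTCAPGGTGPG
pos 38: CGU -> R; peptide=MRTCAPGGTGPGR
pos 41: UAA -> STOP

Answer: MRTCAPGGTGPGR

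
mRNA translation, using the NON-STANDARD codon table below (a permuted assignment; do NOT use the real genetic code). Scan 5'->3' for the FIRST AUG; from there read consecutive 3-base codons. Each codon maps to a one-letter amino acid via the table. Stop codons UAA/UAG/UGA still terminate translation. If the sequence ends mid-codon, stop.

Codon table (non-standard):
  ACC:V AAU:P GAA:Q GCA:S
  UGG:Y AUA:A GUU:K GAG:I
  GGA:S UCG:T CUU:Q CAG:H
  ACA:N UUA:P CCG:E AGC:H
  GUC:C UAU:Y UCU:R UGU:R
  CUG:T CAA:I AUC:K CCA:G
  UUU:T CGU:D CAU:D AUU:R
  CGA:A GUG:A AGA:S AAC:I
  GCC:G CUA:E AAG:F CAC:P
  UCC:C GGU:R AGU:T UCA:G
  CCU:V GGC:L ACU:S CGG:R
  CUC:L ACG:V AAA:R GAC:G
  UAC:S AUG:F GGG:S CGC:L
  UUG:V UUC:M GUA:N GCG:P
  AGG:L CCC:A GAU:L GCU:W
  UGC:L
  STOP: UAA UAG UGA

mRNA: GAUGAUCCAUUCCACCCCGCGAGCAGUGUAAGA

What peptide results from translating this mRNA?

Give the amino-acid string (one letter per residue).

start AUG at pos 1
pos 1: AUG -> F; peptide=F
pos 4: AUC -> K; peptide=FK
pos 7: CAU -> D; peptide=FKD
pos 10: UCC -> C; peptide=FKDC
pos 13: ACC -> V; peptide=FKDCV
pos 16: CCG -> E; peptide=FKDCVE
pos 19: CGA -> A; peptide=FKDCVEA
pos 22: GCA -> S; peptide=FKDCVEAS
pos 25: GUG -> A; peptide=FKDCVEASA
pos 28: UAA -> STOP

Answer: FKDCVEASA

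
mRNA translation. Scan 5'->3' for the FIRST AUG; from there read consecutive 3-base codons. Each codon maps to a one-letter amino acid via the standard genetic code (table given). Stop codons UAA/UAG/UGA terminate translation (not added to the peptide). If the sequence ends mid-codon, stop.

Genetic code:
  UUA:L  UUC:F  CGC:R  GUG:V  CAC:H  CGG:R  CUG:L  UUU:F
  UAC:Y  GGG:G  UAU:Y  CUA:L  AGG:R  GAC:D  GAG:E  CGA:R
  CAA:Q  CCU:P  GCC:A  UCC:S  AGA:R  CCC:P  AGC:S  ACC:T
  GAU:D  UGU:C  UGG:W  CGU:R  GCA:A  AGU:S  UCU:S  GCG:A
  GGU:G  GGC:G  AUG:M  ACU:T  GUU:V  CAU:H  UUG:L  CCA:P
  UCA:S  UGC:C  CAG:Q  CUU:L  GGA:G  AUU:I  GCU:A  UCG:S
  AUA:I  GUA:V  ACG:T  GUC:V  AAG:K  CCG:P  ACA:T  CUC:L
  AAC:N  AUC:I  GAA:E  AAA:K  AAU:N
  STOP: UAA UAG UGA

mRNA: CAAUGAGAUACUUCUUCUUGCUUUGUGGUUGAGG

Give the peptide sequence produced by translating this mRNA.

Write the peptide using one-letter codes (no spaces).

Answer: MRYFFLLCG

Derivation:
start AUG at pos 2
pos 2: AUG -> M; peptide=M
pos 5: AGA -> R; peptide=MR
pos 8: UAC -> Y; peptide=MRY
pos 11: UUC -> F; peptide=MRYF
pos 14: UUC -> F; peptide=MRYFF
pos 17: UUG -> L; peptide=MRYFFL
pos 20: CUU -> L; peptide=MRYFFLL
pos 23: UGU -> C; peptide=MRYFFLLC
pos 26: GGU -> G; peptide=MRYFFLLCG
pos 29: UGA -> STOP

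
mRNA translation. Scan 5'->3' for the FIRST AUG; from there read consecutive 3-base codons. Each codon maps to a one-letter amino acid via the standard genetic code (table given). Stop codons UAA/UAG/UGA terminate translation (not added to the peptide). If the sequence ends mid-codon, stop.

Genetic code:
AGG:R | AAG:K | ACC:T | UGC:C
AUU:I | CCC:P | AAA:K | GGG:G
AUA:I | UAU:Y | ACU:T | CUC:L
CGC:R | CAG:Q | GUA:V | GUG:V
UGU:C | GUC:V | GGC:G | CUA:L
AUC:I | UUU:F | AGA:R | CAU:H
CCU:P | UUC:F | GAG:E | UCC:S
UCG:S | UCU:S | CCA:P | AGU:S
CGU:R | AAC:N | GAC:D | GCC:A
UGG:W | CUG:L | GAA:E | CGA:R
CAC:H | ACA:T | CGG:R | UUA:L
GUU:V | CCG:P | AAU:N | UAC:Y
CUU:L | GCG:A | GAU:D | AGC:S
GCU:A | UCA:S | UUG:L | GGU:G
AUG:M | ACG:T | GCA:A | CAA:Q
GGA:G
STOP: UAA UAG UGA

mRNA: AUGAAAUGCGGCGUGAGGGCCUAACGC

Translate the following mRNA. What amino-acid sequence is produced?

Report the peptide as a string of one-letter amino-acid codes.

start AUG at pos 0
pos 0: AUG -> M; peptide=M
pos 3: AAA -> K; peptide=MK
pos 6: UGC -> C; peptide=MKC
pos 9: GGC -> G; peptide=MKCG
pos 12: GUG -> V; peptide=MKCGV
pos 15: AGG -> R; peptide=MKCGVR
pos 18: GCC -> A; peptide=MKCGVRA
pos 21: UAA -> STOP

Answer: MKCGVRA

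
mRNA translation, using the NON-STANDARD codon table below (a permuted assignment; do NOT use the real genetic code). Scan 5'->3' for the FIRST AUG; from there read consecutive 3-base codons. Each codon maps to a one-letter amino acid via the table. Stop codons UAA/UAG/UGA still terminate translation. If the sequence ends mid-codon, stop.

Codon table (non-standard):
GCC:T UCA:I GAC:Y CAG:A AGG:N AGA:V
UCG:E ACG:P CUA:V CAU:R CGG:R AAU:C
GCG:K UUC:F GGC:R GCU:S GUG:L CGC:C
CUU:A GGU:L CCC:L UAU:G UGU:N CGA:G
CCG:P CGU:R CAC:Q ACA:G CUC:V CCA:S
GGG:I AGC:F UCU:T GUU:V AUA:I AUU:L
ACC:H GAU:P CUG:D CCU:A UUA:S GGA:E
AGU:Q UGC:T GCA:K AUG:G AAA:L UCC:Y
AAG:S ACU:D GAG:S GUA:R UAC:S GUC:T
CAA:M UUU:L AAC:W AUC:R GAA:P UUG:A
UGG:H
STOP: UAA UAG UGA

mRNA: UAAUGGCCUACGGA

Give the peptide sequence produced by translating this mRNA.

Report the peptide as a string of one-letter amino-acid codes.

start AUG at pos 2
pos 2: AUG -> G; peptide=G
pos 5: GCC -> T; peptide=GT
pos 8: UAC -> S; peptide=GTS
pos 11: GGA -> E; peptide=GTSE
pos 14: only 0 nt remain (<3), stop (end of mRNA)

Answer: GTSE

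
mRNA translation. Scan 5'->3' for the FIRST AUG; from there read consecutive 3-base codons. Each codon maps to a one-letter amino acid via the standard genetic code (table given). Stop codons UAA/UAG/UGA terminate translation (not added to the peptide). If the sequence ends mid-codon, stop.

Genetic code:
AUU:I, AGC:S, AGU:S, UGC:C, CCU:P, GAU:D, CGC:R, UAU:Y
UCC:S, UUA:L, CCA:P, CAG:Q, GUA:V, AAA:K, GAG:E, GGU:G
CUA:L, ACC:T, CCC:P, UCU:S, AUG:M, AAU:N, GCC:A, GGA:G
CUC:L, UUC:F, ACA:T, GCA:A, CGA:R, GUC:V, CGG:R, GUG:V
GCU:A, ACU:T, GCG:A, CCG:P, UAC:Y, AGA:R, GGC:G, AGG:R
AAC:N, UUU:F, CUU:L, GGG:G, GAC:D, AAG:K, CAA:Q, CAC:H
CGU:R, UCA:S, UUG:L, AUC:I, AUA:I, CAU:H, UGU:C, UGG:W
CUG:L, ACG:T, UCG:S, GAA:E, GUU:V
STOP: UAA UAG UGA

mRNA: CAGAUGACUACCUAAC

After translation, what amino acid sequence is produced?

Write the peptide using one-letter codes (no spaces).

start AUG at pos 3
pos 3: AUG -> M; peptide=M
pos 6: ACU -> T; peptide=MT
pos 9: ACC -> T; peptide=MTT
pos 12: UAA -> STOP

Answer: MTT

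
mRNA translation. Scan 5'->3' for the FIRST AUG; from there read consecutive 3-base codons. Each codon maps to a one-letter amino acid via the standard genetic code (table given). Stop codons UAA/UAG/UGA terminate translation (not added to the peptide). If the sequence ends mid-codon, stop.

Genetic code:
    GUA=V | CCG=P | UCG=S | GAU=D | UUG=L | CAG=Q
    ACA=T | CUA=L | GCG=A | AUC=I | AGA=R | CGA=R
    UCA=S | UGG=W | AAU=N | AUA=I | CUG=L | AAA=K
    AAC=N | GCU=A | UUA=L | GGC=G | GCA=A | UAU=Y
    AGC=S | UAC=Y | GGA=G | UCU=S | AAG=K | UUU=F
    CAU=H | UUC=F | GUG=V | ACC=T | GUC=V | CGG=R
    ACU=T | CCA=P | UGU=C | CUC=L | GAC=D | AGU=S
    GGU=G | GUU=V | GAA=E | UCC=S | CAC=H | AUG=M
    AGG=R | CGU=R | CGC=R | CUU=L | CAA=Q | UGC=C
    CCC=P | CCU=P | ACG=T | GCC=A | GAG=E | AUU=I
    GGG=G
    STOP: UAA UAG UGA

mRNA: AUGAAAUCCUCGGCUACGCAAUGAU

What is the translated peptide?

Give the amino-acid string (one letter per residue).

start AUG at pos 0
pos 0: AUG -> M; peptide=M
pos 3: AAA -> K; peptide=MK
pos 6: UCC -> S; peptide=MKS
pos 9: UCG -> S; peptide=MKSS
pos 12: GCU -> A; peptide=MKSSA
pos 15: ACG -> T; peptide=MKSSAT
pos 18: CAA -> Q; peptide=MKSSATQ
pos 21: UGA -> STOP

Answer: MKSSATQ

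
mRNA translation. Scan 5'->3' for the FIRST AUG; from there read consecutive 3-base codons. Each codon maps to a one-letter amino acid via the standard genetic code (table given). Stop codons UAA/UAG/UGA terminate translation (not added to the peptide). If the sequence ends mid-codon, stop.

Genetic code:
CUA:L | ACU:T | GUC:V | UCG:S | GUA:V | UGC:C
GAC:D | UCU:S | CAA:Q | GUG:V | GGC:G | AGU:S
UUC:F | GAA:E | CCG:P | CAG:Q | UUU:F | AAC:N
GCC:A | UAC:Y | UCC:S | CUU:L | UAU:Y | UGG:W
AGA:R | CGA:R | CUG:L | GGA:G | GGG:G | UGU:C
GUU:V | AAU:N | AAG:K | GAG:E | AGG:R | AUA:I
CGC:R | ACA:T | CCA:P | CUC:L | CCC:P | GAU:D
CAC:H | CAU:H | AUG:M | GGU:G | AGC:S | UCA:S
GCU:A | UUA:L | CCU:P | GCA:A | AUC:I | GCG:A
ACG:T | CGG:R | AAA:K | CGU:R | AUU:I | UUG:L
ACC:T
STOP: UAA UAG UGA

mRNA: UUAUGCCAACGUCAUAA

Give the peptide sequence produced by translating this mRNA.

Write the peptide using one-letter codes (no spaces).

Answer: MPTS

Derivation:
start AUG at pos 2
pos 2: AUG -> M; peptide=M
pos 5: CCA -> P; peptide=MP
pos 8: ACG -> T; peptide=MPT
pos 11: UCA -> S; peptide=MPTS
pos 14: UAA -> STOP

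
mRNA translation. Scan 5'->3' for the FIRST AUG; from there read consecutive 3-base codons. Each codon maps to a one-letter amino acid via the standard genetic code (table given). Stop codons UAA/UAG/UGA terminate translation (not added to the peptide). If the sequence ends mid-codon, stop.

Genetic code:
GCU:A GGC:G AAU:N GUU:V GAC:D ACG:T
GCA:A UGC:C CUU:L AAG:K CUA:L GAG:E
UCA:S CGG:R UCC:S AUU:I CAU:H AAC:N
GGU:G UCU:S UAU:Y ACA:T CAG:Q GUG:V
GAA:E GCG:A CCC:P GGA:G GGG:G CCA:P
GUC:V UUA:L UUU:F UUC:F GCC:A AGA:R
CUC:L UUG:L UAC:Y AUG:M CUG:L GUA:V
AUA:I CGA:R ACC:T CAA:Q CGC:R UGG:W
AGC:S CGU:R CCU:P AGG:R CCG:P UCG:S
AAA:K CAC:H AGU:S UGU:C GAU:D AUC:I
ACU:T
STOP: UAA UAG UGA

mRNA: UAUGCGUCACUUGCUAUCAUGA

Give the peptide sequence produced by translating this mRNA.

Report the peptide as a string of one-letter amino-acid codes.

start AUG at pos 1
pos 1: AUG -> M; peptide=M
pos 4: CGU -> R; peptide=MR
pos 7: CAC -> H; peptide=MRH
pos 10: UUG -> L; peptide=MRHL
pos 13: CUA -> L; peptide=MRHLL
pos 16: UCA -> S; peptide=MRHLLS
pos 19: UGA -> STOP

Answer: MRHLLS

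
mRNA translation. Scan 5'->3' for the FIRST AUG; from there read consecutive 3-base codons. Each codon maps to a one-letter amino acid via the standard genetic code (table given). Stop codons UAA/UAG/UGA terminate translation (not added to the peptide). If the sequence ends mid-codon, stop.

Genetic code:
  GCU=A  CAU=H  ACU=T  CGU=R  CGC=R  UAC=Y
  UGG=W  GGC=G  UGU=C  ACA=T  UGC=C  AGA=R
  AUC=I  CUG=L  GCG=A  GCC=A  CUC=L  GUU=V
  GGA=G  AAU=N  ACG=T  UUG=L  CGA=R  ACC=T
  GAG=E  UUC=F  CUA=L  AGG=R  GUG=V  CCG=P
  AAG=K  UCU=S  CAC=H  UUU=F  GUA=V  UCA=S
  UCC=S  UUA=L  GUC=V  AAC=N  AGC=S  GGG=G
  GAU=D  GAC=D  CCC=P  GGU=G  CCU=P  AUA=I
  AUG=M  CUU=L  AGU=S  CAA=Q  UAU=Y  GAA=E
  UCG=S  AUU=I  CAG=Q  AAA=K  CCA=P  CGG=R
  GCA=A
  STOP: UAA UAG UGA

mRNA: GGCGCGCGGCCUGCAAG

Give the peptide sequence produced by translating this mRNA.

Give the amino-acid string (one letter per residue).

Answer: (empty: no AUG start codon)

Derivation:
no AUG start codon found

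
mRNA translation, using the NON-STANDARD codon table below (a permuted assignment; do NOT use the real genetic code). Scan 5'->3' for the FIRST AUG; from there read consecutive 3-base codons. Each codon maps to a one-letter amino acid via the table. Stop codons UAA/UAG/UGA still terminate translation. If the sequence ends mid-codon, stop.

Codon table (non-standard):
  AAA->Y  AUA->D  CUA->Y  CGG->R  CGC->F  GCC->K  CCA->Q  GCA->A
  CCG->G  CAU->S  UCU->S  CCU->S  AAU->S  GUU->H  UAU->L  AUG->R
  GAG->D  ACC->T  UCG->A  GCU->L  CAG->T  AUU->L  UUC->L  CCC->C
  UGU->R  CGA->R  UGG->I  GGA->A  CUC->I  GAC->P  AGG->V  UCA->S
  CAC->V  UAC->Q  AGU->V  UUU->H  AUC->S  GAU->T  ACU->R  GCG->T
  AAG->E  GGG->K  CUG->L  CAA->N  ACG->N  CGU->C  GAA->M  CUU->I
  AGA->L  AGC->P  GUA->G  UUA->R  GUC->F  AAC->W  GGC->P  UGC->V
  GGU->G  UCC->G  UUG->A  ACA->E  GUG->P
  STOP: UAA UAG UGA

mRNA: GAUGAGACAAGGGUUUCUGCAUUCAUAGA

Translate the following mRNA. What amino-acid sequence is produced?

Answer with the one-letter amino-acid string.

start AUG at pos 1
pos 1: AUG -> R; peptide=R
pos 4: AGA -> L; peptide=RL
pos 7: CAA -> N; peptide=RLN
pos 10: GGG -> K; peptide=RLNK
pos 13: UUU -> H; peptide=RLNKH
pos 16: CUG -> L; peptide=RLNKHL
pos 19: CAU -> S; peptide=RLNKHLS
pos 22: UCA -> S; peptide=RLNKHLSS
pos 25: UAG -> STOP

Answer: RLNKHLSS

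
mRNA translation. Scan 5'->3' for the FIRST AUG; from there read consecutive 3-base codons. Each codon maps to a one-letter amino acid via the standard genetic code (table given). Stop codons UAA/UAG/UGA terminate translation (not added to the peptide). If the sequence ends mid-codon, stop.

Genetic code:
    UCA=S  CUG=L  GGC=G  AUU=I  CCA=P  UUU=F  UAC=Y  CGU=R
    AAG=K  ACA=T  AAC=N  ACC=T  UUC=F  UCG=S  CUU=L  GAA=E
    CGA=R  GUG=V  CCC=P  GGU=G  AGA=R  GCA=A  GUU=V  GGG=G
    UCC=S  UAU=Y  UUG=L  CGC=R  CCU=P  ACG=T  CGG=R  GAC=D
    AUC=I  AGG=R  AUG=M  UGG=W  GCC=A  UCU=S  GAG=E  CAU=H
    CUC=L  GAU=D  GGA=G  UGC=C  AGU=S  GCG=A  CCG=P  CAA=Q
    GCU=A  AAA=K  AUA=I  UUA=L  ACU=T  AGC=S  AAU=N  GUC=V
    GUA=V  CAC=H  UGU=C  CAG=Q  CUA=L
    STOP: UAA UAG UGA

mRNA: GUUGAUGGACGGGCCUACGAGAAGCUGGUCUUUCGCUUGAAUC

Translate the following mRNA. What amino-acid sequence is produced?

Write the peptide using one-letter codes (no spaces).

start AUG at pos 4
pos 4: AUG -> M; peptide=M
pos 7: GAC -> D; peptide=MD
pos 10: GGG -> G; peptide=MDG
pos 13: CCU -> P; peptide=MDGP
pos 16: ACG -> T; peptide=MDGPT
pos 19: AGA -> R; peptide=MDGPTR
pos 22: AGC -> S; peptide=MDGPTRS
pos 25: UGG -> W; peptide=MDGPTRSW
pos 28: UCU -> S; peptide=MDGPTRSWS
pos 31: UUC -> F; peptide=MDGPTRSWSF
pos 34: GCU -> A; peptide=MDGPTRSWSFA
pos 37: UGA -> STOP

Answer: MDGPTRSWSFA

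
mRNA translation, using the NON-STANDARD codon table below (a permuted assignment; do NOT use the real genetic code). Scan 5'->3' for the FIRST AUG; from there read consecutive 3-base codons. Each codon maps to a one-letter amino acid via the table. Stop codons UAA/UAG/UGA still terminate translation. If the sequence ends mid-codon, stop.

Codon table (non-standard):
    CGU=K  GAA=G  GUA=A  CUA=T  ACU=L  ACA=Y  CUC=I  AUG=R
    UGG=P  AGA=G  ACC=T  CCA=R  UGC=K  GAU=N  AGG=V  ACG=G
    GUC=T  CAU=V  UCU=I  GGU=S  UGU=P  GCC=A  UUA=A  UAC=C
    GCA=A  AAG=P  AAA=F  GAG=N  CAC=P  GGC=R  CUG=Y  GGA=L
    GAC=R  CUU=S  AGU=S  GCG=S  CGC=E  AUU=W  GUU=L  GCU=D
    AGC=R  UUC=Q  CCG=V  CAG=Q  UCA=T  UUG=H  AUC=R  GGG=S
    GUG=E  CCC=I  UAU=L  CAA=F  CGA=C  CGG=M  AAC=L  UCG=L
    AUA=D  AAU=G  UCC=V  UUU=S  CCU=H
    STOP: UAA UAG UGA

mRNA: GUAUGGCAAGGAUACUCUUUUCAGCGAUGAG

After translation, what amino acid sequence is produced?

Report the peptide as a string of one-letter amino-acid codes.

Answer: RAVDISTSR

Derivation:
start AUG at pos 2
pos 2: AUG -> R; peptide=R
pos 5: GCA -> A; peptide=RA
pos 8: AGG -> V; peptide=RAV
pos 11: AUA -> D; peptide=RAVD
pos 14: CUC -> I; peptide=RAVDI
pos 17: UUU -> S; peptide=RAVDIS
pos 20: UCA -> T; peptide=RAVDIST
pos 23: GCG -> S; peptide=RAVDISTS
pos 26: AUG -> R; peptide=RAVDISTSR
pos 29: only 2 nt remain (<3), stop (end of mRNA)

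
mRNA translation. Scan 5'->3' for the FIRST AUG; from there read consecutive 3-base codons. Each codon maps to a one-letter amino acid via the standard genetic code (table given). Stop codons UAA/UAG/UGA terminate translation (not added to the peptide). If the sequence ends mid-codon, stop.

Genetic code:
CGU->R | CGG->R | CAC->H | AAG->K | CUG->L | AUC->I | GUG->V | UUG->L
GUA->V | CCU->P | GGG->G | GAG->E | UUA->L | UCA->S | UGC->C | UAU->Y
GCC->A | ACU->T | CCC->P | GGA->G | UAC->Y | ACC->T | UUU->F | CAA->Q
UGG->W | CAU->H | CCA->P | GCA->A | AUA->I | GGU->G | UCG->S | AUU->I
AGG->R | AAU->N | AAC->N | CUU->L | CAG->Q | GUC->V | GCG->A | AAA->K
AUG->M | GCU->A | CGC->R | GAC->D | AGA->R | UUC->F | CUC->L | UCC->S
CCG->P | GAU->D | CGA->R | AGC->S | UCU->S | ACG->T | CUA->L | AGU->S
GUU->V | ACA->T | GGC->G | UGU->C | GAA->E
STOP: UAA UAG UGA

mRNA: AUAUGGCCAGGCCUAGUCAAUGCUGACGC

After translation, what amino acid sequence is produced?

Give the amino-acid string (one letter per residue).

start AUG at pos 2
pos 2: AUG -> M; peptide=M
pos 5: GCC -> A; peptide=MA
pos 8: AGG -> R; peptide=MAR
pos 11: CCU -> P; peptide=MARP
pos 14: AGU -> S; peptide=MARPS
pos 17: CAA -> Q; peptide=MARPSQ
pos 20: UGC -> C; peptide=MARPSQC
pos 23: UGA -> STOP

Answer: MARPSQC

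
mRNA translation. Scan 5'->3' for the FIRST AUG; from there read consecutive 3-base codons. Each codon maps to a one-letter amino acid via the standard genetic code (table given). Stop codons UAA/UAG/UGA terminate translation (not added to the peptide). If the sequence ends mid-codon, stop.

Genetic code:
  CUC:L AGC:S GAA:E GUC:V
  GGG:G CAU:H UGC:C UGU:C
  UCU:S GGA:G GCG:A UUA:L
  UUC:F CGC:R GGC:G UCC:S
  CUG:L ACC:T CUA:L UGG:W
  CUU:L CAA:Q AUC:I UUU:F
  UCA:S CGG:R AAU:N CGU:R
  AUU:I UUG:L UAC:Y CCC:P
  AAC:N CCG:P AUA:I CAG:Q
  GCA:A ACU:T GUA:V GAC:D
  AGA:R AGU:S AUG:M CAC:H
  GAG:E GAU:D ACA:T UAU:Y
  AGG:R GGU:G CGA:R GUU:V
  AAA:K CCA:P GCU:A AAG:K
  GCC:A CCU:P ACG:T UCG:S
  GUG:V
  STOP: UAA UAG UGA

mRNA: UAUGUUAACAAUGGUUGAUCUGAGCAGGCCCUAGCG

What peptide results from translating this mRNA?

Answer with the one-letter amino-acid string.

Answer: MLTMVDLSRP

Derivation:
start AUG at pos 1
pos 1: AUG -> M; peptide=M
pos 4: UUA -> L; peptide=ML
pos 7: ACA -> T; peptide=MLT
pos 10: AUG -> M; peptide=MLTM
pos 13: GUU -> V; peptide=MLTMV
pos 16: GAU -> D; peptide=MLTMVD
pos 19: CUG -> L; peptide=MLTMVDL
pos 22: AGC -> S; peptide=MLTMVDLS
pos 25: AGG -> R; peptide=MLTMVDLSR
pos 28: CCC -> P; peptide=MLTMVDLSRP
pos 31: UAG -> STOP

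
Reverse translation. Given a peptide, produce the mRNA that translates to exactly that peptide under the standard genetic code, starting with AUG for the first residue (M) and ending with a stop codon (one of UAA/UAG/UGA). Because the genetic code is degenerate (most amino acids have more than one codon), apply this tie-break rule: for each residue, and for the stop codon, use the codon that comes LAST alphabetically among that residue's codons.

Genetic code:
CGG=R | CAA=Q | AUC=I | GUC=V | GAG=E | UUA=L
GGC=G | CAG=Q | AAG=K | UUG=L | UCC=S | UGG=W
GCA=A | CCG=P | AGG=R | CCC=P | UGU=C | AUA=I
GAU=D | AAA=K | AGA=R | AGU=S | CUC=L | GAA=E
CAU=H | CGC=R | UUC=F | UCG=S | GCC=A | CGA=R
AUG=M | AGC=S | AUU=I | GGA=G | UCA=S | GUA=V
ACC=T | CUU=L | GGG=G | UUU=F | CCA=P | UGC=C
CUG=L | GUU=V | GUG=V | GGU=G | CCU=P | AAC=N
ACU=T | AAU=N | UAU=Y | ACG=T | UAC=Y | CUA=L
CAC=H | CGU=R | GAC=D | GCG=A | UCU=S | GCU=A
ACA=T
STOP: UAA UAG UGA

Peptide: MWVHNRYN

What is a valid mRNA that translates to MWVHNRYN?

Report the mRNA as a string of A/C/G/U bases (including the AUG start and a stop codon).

residue 1: M -> AUG (start codon)
residue 2: W -> UGG (only codon)
residue 3: V codons sorted = GUA,GUC,GUG,GUU -> pick last = GUU
residue 4: H codons sorted = CAC,CAU -> pick last = CAU
residue 5: N codons sorted = AAC,AAU -> pick last = AAU
residue 6: R codons sorted = AGA,AGG,CGA,CGC,CGG,CGU -> pick last = CGU
residue 7: Y codons sorted = UAC,UAU -> pick last = UAU
residue 8: N codons sorted = AAC,AAU -> pick last = AAU
terminator: stop codons sorted = UAA,UAG,UGA -> pick last = UGA

Answer: mRNA: AUGUGGGUUCAUAAUCGUUAUAAUUGA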